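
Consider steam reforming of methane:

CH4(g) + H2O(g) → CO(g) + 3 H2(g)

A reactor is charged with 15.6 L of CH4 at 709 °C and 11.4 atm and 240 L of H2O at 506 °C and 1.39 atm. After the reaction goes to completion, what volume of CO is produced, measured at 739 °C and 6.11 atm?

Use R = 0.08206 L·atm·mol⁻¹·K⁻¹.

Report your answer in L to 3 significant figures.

30.0 L

n(CH4) = PV/RT = (11.4 × 15.6) / (0.08206 × 982.15) = 2.207 mol
n(H2O) = PV/RT = (1.39 × 240) / (0.08206 × 779.15) = 5.218 mol
For 2.207 mol CH4, stoichiometry requires (1/1) × 2.207 = 2.207 mol H2O; 5.218 mol is available, so CH4 is limiting.
n(CO) = (1/1) × 2.207 = 2.207 mol
V(CO) = nRT/P = 2.207 × 0.08206 × 1012.15 / 6.11 = 30.00 L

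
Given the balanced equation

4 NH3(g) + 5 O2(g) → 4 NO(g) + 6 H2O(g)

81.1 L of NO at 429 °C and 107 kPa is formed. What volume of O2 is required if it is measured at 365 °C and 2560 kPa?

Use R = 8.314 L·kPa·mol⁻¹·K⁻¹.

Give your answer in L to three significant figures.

3.85 L

n(NO) = PV/RT = (107 × 81.1) / (8.314 × 702.15) = 1.486 mol
n(O2) = (5/4) × 1.486 = 1.857 mol
V = nRT/P = 1.857 × 8.314 × 638.15 / 2560 = 3.849 L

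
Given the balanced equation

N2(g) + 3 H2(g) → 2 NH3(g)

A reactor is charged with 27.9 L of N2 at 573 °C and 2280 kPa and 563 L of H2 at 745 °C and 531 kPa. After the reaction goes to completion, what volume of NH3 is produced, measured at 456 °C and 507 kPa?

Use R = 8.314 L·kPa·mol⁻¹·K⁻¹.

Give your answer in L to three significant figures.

216 L

n(N2) = PV/RT = (2280 × 27.9) / (8.314 × 846.15) = 9.042 mol
n(H2) = PV/RT = (531 × 563) / (8.314 × 1018.15) = 35.32 mol
For 9.042 mol N2, stoichiometry requires (3/1) × 9.042 = 27.13 mol H2; 35.32 mol is available, so N2 is limiting.
n(NH3) = (2/1) × 9.042 = 18.08 mol
V(NH3) = nRT/P = 18.08 × 8.314 × 729.15 / 507 = 216.2 L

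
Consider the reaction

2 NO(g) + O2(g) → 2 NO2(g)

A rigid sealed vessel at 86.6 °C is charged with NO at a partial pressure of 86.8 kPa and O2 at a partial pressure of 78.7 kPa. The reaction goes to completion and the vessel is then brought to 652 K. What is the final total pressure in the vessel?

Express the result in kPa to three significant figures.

With V and T fixed, P_i ∝ n_i, so the mole ratios apply directly to partial pressures at 86.6 °C.
P(O2) required for 86.8 kPa of NO = (1/2) × 86.8 = 43.40 kPa; available 78.7 kPa, so NO is limiting.
P(O2) remaining = 78.7 − (1/2) × 86.8 = 35.30 kPa
P(gaseous products) = (2)/2 × 86.8 = 86.80 kPa
P_total at 86.6 °C = 35.30 + 86.80 = 122.1 kPa
Scaling to 652 K: P = 122.1 × 652/359.75 = 221.3 kPa

221 kPa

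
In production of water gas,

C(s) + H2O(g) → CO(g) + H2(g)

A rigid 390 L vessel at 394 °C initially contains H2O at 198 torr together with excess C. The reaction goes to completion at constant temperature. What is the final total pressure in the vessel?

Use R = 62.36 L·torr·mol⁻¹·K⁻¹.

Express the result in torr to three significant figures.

Since T and V are fixed, P_final/P_initial = n_final/n_initial = 2/1.
P_final = (2/1) × 198 = 396.0 torr

396 torr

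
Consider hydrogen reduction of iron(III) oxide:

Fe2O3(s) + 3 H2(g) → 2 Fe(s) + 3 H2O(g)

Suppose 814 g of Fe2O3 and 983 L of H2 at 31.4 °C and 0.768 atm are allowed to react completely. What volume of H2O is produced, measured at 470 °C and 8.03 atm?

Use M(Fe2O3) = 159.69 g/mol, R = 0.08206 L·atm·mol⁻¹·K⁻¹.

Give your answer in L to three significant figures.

n(Fe2O3) = 814 / 159.69 = 5.097 mol
n(H2) = PV/RT = (0.768 × 983) / (0.08206 × 304.55) = 30.21 mol
For 5.097 mol Fe2O3, stoichiometry requires (3/1) × 5.097 = 15.29 mol H2; 30.21 mol is available, so Fe2O3 is limiting.
n(H2O) = (3/1) × 5.097 = 15.29 mol
V(H2O) = nRT/P = 15.29 × 0.08206 × 743.15 / 8.03 = 116.1 L

116 L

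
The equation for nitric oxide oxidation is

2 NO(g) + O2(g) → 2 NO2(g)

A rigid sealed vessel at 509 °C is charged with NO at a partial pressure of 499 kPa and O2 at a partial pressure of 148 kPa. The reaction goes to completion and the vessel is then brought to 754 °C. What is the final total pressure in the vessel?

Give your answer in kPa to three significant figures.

655 kPa

With V and T fixed, P_i ∝ n_i, so the mole ratios apply directly to partial pressures at 509 °C.
P(O2) required for 499 kPa of NO = (1/2) × 499 = 249.5 kPa; available 148 kPa, so O2 is limiting.
P(NO) remaining = 499 − (2/1) × 148 = 203.0 kPa
P(gaseous products) = (2)/1 × 148 = 296.0 kPa
P_total at 509 °C = 203.0 + 296.0 = 499.0 kPa
Scaling to 754 °C: P = 499.0 × 1027.15/782.15 = 655.3 kPa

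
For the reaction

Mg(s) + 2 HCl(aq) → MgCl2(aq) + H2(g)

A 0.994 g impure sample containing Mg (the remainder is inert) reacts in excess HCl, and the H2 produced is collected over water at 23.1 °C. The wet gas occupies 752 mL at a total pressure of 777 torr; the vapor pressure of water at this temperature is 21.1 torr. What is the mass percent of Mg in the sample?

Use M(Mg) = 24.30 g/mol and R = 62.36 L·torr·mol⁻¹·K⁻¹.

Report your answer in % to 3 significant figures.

P(H2) = 777 − 21.1 = 755.9 torr
n(H2) = PV/RT = (755.9 × 0.7520) / (62.36 × 296.25) = 0.03077 mol
n(Mg) = (1/1) × 0.03077 = 0.03077 mol
m(Mg) = 0.03077 × 24.30 = 0.7477 g
%Mg = 0.7477 / 0.994 × 100 = 75.22%

75.2 %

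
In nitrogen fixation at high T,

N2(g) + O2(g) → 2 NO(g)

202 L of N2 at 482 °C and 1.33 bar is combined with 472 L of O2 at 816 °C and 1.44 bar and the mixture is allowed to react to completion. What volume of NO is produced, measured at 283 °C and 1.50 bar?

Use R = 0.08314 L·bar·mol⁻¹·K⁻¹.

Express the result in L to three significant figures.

264 L

n(N2) = PV/RT = (1.33 × 202) / (0.08314 × 755.15) = 4.279 mol
n(O2) = PV/RT = (1.44 × 472) / (0.08314 × 1089.15) = 7.506 mol
For 4.279 mol N2, stoichiometry requires (1/1) × 4.279 = 4.279 mol O2; 7.506 mol is available, so N2 is limiting.
n(NO) = (2/1) × 4.279 = 8.558 mol
V(NO) = nRT/P = 8.558 × 0.08314 × 556.15 / 1.50 = 263.8 L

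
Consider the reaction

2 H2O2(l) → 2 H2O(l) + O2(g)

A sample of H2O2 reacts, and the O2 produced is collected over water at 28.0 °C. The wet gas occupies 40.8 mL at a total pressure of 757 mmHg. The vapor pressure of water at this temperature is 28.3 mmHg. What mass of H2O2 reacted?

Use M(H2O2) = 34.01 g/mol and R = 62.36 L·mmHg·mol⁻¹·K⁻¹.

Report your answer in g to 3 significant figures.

P(O2) = 757 − 28.3 = 728.7 mmHg
n(O2) = PV/RT = (728.7 × 0.04080) / (62.36 × 301.15) = 0.001583 mol
n(H2O2) = (2/1) × 0.001583 = 0.003166 mol
m(H2O2) = 0.003166 × 34.01 = 0.1077 g

0.108 g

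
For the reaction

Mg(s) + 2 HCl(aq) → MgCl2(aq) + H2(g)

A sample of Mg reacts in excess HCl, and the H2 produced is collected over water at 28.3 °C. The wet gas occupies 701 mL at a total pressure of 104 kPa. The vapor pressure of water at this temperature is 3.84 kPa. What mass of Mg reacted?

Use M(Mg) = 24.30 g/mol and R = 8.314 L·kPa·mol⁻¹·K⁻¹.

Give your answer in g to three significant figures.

0.681 g

P(H2) = 104 − 3.84 = 100.2 kPa
n(H2) = PV/RT = (100.2 × 0.7010) / (8.314 × 301.45) = 0.02803 mol
n(Mg) = (1/1) × 0.02803 = 0.02803 mol
m(Mg) = 0.02803 × 24.30 = 0.6811 g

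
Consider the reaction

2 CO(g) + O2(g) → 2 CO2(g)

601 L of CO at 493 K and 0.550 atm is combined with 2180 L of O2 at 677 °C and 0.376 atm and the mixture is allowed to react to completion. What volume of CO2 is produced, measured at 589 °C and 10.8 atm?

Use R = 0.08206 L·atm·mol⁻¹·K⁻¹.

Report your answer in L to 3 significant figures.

n(CO) = PV/RT = (0.550 × 601) / (0.08206 × 493) = 8.171 mol
n(O2) = PV/RT = (0.376 × 2180) / (0.08206 × 950.15) = 10.51 mol
For 8.171 mol CO, stoichiometry requires (1/2) × 8.171 = 4.085 mol O2; 10.51 mol is available, so CO is limiting.
n(CO2) = (2/2) × 8.171 = 8.171 mol
V(CO2) = nRT/P = 8.171 × 0.08206 × 862.15 / 10.8 = 53.53 L

53.5 L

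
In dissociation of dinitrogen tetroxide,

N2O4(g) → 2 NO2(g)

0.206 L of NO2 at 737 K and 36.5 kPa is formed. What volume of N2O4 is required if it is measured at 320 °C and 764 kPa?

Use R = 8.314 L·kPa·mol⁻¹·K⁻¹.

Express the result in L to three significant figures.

n(NO2) = PV/RT = (36.5 × 0.206) / (8.314 × 737) = 0.001227 mol
n(N2O4) = (1/2) × 0.001227 = 0.0006135 mol
V = nRT/P = 0.0006135 × 8.314 × 593.15 / 764 = 0.003960 L

0.00396 L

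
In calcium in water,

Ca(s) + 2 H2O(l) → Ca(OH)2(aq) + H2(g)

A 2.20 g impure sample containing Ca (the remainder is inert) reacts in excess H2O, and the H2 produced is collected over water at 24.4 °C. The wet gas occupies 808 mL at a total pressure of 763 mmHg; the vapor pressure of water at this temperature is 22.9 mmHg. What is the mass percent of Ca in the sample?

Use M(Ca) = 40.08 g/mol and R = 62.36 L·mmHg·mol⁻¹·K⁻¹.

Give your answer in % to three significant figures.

P(H2) = 763 − 22.9 = 740.1 mmHg
n(H2) = PV/RT = (740.1 × 0.8080) / (62.36 × 297.55) = 0.03223 mol
n(Ca) = (1/1) × 0.03223 = 0.03223 mol
m(Ca) = 0.03223 × 40.08 = 1.292 g
%Ca = 1.292 / 2.20 × 100 = 58.73%

58.7 %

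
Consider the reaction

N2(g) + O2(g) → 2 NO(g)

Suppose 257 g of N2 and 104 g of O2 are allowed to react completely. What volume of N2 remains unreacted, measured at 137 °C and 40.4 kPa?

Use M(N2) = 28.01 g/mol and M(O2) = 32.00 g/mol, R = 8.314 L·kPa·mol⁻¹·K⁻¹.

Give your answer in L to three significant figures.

n(N2) = 257 / 28.01 = 9.175 mol
n(O2) = 104 / 32.00 = 3.250 mol
For 9.175 mol N2, stoichiometry requires (1/1) × 9.175 = 9.175 mol O2; 3.250 mol is available, so O2 is limiting.
n(N2) consumed = (1/1) × 3.250 = 3.250 mol; remaining = 9.175 − 3.250 = 5.925 mol
V(N2) = nRT/P = 5.925 × 8.314 × 410.15 / 40.4 = 500.1 L

500 L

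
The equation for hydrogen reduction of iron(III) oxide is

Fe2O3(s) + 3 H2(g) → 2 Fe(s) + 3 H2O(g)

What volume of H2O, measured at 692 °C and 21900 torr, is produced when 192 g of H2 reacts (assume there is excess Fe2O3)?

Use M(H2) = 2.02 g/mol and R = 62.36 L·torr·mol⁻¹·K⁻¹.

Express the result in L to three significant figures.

n(H2) = 192.0 / 2.02 = 95.05 mol
n(H2O) = (3/3) × 95.05 = 95.05 mol
V = nRT/P = 95.05 × 62.36 × 965.15 / 21900 = 261.2 L

261 L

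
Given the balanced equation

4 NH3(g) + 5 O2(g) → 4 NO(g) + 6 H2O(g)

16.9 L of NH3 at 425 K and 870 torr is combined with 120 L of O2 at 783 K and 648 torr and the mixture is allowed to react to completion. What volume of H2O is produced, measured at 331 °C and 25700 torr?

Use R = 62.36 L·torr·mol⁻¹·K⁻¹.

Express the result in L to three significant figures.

1.22 L

n(NH3) = PV/RT = (870 × 16.9) / (62.36 × 425) = 0.5548 mol
n(O2) = PV/RT = (648 × 120) / (62.36 × 783) = 1.593 mol
For 0.5548 mol NH3, stoichiometry requires (5/4) × 0.5548 = 0.6935 mol O2; 1.593 mol is available, so NH3 is limiting.
n(H2O) = (6/4) × 0.5548 = 0.8322 mol
V(H2O) = nRT/P = 0.8322 × 62.36 × 604.15 / 25700 = 1.220 L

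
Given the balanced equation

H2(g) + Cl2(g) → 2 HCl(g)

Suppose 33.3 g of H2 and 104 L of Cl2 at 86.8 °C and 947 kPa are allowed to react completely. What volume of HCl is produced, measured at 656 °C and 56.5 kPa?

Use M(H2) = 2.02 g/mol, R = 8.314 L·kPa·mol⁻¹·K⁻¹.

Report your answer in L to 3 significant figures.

4510 L

n(H2) = 33.3 / 2.02 = 16.49 mol
n(Cl2) = PV/RT = (947 × 104) / (8.314 × 359.95) = 32.91 mol
For 16.49 mol H2, stoichiometry requires (1/1) × 16.49 = 16.49 mol Cl2; 32.91 mol is available, so H2 is limiting.
n(HCl) = (2/1) × 16.49 = 32.98 mol
V(HCl) = nRT/P = 32.98 × 8.314 × 929.15 / 56.5 = 4509 L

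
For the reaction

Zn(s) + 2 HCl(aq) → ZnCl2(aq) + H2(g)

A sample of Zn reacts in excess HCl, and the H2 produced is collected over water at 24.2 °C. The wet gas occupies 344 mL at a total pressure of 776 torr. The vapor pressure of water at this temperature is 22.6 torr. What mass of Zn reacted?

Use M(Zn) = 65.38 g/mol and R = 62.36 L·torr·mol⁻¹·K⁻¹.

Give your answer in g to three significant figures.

0.914 g

P(H2) = 776 − 22.6 = 753.4 torr
n(H2) = PV/RT = (753.4 × 0.3440) / (62.36 × 297.35) = 0.01398 mol
n(Zn) = (1/1) × 0.01398 = 0.01398 mol
m(Zn) = 0.01398 × 65.38 = 0.9140 g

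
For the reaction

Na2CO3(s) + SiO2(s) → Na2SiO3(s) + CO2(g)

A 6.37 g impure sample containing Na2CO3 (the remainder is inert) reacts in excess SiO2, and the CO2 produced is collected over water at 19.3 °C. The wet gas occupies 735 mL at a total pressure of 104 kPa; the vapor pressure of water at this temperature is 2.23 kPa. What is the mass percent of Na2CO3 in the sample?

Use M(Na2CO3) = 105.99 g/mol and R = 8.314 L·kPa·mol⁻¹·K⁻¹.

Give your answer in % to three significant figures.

P(CO2) = 104 − 2.23 = 101.8 kPa
n(CO2) = PV/RT = (101.8 × 0.7350) / (8.314 × 292.45) = 0.03077 mol
n(Na2CO3) = (1/1) × 0.03077 = 0.03077 mol
m(Na2CO3) = 0.03077 × 105.99 = 3.261 g
%Na2CO3 = 3.261 / 6.37 × 100 = 51.19%

51.2 %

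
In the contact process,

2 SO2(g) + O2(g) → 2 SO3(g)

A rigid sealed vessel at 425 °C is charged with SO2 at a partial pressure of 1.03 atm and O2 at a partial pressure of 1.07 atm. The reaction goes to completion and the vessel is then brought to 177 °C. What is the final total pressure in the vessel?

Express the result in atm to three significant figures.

Because the vessel is rigid and T is held at 425 °C, work the stoichiometry in partial pressures (P_i = n_iRT/V).
P(O2) required for 1.03 atm of SO2 = (1/2) × 1.03 = 0.5150 atm; available 1.07 atm, so SO2 is limiting.
P(O2) remaining = 1.07 − (1/2) × 1.03 = 0.5550 atm
P(gaseous products) = (2)/2 × 1.03 = 1.030 atm
P_total at 425 °C = 0.5550 + 1.030 = 1.585 atm
Scaling to 177 °C: P = 1.585 × 450.15/698.15 = 1.022 atm

1.02 atm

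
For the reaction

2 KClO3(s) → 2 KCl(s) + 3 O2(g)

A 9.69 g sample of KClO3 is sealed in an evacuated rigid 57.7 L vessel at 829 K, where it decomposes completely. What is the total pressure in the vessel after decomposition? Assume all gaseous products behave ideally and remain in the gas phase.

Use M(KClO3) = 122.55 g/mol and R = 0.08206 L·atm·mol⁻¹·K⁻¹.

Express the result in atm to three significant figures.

0.140 atm

n(KClO3) = 9.69 / 122.55 = 0.07907 mol
n(gas produced) = (3/2) × 0.07907 = 0.1186 mol
P = nRT/V = 0.1186 × 0.08206 × 829 / 57.7 = 0.1398 atm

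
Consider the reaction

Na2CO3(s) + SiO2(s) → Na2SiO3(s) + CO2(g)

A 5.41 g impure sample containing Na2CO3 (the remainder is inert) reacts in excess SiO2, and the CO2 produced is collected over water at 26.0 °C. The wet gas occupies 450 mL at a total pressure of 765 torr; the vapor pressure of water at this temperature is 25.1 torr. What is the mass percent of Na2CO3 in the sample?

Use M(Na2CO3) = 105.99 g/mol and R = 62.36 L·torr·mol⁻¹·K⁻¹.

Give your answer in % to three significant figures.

P(CO2) = 765 − 25.1 = 739.9 torr
n(CO2) = PV/RT = (739.9 × 0.4500) / (62.36 × 299.15) = 0.01785 mol
n(Na2CO3) = (1/1) × 0.01785 = 0.01785 mol
m(Na2CO3) = 0.01785 × 105.99 = 1.892 g
%Na2CO3 = 1.892 / 5.41 × 100 = 34.97%

35.0 %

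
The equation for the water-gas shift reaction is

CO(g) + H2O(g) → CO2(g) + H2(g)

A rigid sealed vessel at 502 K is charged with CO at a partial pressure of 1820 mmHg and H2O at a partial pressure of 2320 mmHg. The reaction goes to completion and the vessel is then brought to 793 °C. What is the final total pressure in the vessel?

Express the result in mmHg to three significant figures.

8790 mmHg

Because the vessel is rigid and T is held at 502 K, work the stoichiometry in partial pressures (P_i = n_iRT/V).
P(H2O) required for 1820 mmHg of CO = (1/1) × 1820 = 1820 mmHg; available 2320 mmHg, so CO is limiting.
P(H2O) remaining = 2320 − (1/1) × 1820 = 500.0 mmHg
P(gaseous products) = (1+1)/1 × 1820 = 3640 mmHg
P_total at 502 K = 500.0 + 3640 = 4140 mmHg
Scaling to 793 °C: P = 4140 × 1066.15/502 = 8793 mmHg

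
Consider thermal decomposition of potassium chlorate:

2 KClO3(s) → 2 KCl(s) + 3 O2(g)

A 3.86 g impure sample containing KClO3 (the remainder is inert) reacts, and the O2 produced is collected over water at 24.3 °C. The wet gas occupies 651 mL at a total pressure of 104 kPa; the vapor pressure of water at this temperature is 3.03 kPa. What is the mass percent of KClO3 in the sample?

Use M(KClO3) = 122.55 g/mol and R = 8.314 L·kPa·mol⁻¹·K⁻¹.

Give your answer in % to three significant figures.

P(O2) = 104 − 3.03 = 101.0 kPa
n(O2) = PV/RT = (101.0 × 0.6510) / (8.314 × 297.45) = 0.02659 mol
n(KClO3) = (2/3) × 0.02659 = 0.01773 mol
m(KClO3) = 0.01773 × 122.55 = 2.173 g
%KClO3 = 2.173 / 3.86 × 100 = 56.30%

56.3 %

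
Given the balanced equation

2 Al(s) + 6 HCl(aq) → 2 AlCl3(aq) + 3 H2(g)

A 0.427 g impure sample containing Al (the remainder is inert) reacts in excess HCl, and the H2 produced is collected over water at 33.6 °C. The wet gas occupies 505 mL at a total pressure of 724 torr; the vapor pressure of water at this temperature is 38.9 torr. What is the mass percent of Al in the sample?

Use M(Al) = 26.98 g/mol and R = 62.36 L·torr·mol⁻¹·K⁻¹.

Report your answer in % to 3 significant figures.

76.2 %

P(H2) = 724 − 38.9 = 685.1 torr
n(H2) = PV/RT = (685.1 × 0.5050) / (62.36 × 306.75) = 0.01809 mol
n(Al) = (2/3) × 0.01809 = 0.01206 mol
m(Al) = 0.01206 × 26.98 = 0.3254 g
%Al = 0.3254 / 0.427 × 100 = 76.21%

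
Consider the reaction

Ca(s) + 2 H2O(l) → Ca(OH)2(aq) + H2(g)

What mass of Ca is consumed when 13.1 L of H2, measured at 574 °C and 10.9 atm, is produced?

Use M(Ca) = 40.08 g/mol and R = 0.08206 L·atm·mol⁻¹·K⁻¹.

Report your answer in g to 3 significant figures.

82.3 g

n(H2) = PV/RT = (10.9 × 13.1) / (0.08206 × 847.15) = 2.054 mol
n(Ca) = (1/1) × 2.054 = 2.054 mol
m(Ca) = 2.054 × 40.08 = 82.32 g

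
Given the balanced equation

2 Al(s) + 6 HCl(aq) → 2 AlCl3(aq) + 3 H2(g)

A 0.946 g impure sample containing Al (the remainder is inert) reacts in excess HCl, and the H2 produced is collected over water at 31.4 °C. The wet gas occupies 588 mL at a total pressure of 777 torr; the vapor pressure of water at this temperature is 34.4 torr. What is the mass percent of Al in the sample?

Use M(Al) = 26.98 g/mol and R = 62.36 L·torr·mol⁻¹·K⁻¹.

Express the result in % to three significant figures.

43.7 %

P(H2) = 777 − 34.4 = 742.6 torr
n(H2) = PV/RT = (742.6 × 0.5880) / (62.36 × 304.55) = 0.02299 mol
n(Al) = (2/3) × 0.02299 = 0.01533 mol
m(Al) = 0.01533 × 26.98 = 0.4136 g
%Al = 0.4136 / 0.946 × 100 = 43.72%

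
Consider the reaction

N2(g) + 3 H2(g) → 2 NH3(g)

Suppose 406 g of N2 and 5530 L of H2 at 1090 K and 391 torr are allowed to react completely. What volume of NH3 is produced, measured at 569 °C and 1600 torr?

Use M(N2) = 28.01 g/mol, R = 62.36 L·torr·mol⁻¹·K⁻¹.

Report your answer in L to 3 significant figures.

n(N2) = 406 / 28.01 = 14.49 mol
n(H2) = PV/RT = (391 × 5530) / (62.36 × 1090) = 31.81 mol
For 14.49 mol N2, stoichiometry requires (3/1) × 14.49 = 43.47 mol H2; 31.81 mol is available, so H2 is limiting.
n(NH3) = (2/3) × 31.81 = 21.21 mol
V(NH3) = nRT/P = 21.21 × 62.36 × 842.15 / 1600 = 696.2 L

696 L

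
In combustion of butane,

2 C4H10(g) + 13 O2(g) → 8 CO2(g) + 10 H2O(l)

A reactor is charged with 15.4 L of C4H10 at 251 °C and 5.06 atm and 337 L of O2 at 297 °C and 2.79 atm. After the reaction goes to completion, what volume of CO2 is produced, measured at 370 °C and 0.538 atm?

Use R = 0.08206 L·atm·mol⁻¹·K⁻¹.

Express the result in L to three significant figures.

711 L

n(C4H10) = PV/RT = (5.06 × 15.4) / (0.08206 × 524.15) = 1.812 mol
n(O2) = PV/RT = (2.79 × 337) / (0.08206 × 570.15) = 20.10 mol
For 1.812 mol C4H10, stoichiometry requires (13/2) × 1.812 = 11.78 mol O2; 20.10 mol is available, so C4H10 is limiting.
n(CO2) = (8/2) × 1.812 = 7.248 mol
V(CO2) = nRT/P = 7.248 × 0.08206 × 643.15 / 0.538 = 711.0 L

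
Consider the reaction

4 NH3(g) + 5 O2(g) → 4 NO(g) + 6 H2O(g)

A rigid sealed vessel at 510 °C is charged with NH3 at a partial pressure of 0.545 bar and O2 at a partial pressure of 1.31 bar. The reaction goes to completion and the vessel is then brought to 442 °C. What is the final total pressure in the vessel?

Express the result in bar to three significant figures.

Because the vessel is rigid and T is held at 510 °C, work the stoichiometry in partial pressures (P_i = n_iRT/V).
P(O2) required for 0.545 bar of NH3 = (5/4) × 0.545 = 0.6813 bar; available 1.31 bar, so NH3 is limiting.
P(O2) remaining = 1.31 − (5/4) × 0.545 = 0.6288 bar
P(gaseous products) = (4+6)/4 × 0.545 = 1.363 bar
P_total at 510 °C = 0.6288 + 1.363 = 1.992 bar
Scaling to 442 °C: P = 1.992 × 715.15/783.15 = 1.819 bar

1.82 bar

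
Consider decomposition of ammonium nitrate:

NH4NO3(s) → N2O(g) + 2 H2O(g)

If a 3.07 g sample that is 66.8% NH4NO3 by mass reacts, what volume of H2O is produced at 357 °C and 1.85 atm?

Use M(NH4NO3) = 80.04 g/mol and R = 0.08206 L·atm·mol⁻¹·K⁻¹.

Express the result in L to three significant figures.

mass of NH4NO3 = 3.07 × 66.8/100 = 2.051 g
n(NH4NO3) = 2.051 / 80.04 = 0.02562 mol
n(H2O) = (2/1) × 0.02562 = 0.05124 mol
V = nRT/P = 0.05124 × 0.08206 × 630.15 / 1.85 = 1.432 L

1.43 L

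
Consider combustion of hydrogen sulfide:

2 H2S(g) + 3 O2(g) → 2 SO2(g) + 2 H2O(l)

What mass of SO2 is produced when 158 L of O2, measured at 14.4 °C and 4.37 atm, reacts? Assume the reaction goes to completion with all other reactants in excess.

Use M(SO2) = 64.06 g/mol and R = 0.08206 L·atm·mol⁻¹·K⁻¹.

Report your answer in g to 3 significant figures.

1250 g

n(O2) = PV/RT = (4.37 × 158) / (0.08206 × 287.55) = 29.26 mol
n(SO2) = (2/3) × 29.26 = 19.51 mol
m(SO2) = 19.51 × 64.06 = 1250 g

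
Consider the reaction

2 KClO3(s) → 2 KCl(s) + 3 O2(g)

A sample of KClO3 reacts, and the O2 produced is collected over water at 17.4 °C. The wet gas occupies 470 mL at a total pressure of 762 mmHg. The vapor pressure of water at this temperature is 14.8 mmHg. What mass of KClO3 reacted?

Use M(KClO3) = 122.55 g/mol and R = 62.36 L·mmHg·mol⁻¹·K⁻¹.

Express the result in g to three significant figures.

P(O2) = 762 − 14.8 = 747.2 mmHg
n(O2) = PV/RT = (747.2 × 0.4700) / (62.36 × 290.55) = 0.01938 mol
n(KClO3) = (2/3) × 0.01938 = 0.01292 mol
m(KClO3) = 0.01292 × 122.55 = 1.583 g

1.58 g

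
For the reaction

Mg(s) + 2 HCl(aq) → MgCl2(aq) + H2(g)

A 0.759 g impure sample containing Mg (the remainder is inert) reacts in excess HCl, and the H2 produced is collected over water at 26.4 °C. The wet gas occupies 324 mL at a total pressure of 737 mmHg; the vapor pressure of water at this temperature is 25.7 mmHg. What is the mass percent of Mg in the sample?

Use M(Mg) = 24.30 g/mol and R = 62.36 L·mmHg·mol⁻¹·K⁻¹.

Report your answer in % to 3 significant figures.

P(H2) = 737 − 25.7 = 711.3 mmHg
n(H2) = PV/RT = (711.3 × 0.3240) / (62.36 × 299.55) = 0.01234 mol
n(Mg) = (1/1) × 0.01234 = 0.01234 mol
m(Mg) = 0.01234 × 24.30 = 0.2999 g
%Mg = 0.2999 / 0.759 × 100 = 39.51%

39.5 %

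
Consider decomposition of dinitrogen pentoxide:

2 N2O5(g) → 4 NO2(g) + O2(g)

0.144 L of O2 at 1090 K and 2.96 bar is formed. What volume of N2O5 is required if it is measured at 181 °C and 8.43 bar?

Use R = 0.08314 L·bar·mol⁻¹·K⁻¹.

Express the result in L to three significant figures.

n(O2) = PV/RT = (2.96 × 0.144) / (0.08314 × 1090) = 0.004703 mol
n(N2O5) = (2/1) × 0.004703 = 0.009406 mol
V = nRT/P = 0.009406 × 0.08314 × 454.15 / 8.43 = 0.04213 L

0.0421 L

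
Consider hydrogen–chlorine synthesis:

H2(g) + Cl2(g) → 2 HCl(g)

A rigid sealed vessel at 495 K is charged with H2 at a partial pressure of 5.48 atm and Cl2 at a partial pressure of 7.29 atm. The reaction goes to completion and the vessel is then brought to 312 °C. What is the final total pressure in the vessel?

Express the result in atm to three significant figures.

At constant V, partial pressures at 495 K are proportional to moles, so apply stoichiometry directly to pressures.
P(Cl2) required for 5.48 atm of H2 = (1/1) × 5.48 = 5.480 atm; available 7.29 atm, so H2 is limiting.
P(Cl2) remaining = 7.29 − (1/1) × 5.48 = 1.810 atm
P(gaseous products) = (2)/1 × 5.48 = 10.96 atm
P_total at 495 K = 1.810 + 10.96 = 12.77 atm
Scaling to 312 °C: P = 12.77 × 585.15/495 = 15.10 atm

15.1 atm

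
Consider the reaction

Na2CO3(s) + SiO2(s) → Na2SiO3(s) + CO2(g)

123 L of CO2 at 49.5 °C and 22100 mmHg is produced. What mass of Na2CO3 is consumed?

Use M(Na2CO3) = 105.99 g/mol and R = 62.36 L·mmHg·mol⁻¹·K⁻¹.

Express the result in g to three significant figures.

14300 g

n(CO2) = PV/RT = (22100 × 123) / (62.36 × 322.65) = 135.1 mol
n(Na2CO3) = (1/1) × 135.1 = 135.1 mol
m(Na2CO3) = 135.1 × 105.99 = 14320 g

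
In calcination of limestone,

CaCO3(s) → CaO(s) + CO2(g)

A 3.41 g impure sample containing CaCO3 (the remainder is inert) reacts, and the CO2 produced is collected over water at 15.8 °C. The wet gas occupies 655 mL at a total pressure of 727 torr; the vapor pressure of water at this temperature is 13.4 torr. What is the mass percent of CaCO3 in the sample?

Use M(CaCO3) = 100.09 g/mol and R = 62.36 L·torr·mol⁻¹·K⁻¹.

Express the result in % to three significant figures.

76.1 %

P(CO2) = 727 − 13.4 = 713.6 torr
n(CO2) = PV/RT = (713.6 × 0.6550) / (62.36 × 288.95) = 0.02594 mol
n(CaCO3) = (1/1) × 0.02594 = 0.02594 mol
m(CaCO3) = 0.02594 × 100.09 = 2.596 g
%CaCO3 = 2.596 / 3.41 × 100 = 76.13%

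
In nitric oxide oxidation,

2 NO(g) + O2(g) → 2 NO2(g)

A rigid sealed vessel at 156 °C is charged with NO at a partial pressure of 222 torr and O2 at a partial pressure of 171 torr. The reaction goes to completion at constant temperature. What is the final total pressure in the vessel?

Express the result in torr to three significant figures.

282 torr

Because the vessel is rigid and T is held at 156 °C, work the stoichiometry in partial pressures (P_i = n_iRT/V).
P(O2) required for 222 torr of NO = (1/2) × 222 = 111.0 torr; available 171 torr, so NO is limiting.
P(O2) remaining = 171 − (1/2) × 222 = 60.00 torr
P(gaseous products) = (2)/2 × 222 = 222.0 torr
P_total at 156 °C = 60.00 + 222.0 = 282.0 torr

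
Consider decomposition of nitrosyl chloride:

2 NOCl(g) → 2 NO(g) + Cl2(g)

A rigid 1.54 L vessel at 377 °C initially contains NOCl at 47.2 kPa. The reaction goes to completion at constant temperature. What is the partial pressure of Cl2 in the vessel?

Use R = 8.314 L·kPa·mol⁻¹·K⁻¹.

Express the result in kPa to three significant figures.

n(NOCl)₀ = PV/RT = (47.2 × 1.54) / (8.314 × 650.15) = 0.01345 mol
n(Cl2) = (1/2) × 0.01345 = 0.006725 mol
P(Cl2) = nRT/V = 0.006725 × 8.314 × 650.15 / 1.54 = 23.60 kPa

23.6 kPa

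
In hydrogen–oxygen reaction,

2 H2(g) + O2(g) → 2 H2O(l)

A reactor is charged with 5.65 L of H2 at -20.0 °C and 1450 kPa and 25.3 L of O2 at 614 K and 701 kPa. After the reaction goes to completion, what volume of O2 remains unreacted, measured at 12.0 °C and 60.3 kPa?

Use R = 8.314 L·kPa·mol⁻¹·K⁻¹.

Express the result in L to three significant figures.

n(H2) = PV/RT = (1450 × 5.65) / (8.314 × 253.15) = 3.892 mol
n(O2) = PV/RT = (701 × 25.3) / (8.314 × 614) = 3.474 mol
For 3.892 mol H2, stoichiometry requires (1/2) × 3.892 = 1.946 mol O2; 3.474 mol is available, so H2 is limiting.
n(O2) consumed = (1/2) × 3.892 = 1.946 mol; remaining = 3.474 − 1.946 = 1.528 mol
V(O2) = nRT/P = 1.528 × 8.314 × 285.15 / 60.3 = 60.07 L

60.1 L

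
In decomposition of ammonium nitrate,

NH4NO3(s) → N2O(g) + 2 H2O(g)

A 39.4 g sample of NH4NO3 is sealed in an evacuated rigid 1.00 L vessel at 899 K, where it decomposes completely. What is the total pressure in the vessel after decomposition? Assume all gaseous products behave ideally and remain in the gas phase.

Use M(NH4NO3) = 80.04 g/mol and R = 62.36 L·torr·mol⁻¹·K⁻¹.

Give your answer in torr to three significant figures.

82800 torr

n(NH4NO3) = 39.4 / 80.04 = 0.4923 mol
n(gas produced) = (3/1) × 0.4923 = 1.477 mol
P = nRT/V = 1.477 × 62.36 × 899 / 1.00 = 82800 torr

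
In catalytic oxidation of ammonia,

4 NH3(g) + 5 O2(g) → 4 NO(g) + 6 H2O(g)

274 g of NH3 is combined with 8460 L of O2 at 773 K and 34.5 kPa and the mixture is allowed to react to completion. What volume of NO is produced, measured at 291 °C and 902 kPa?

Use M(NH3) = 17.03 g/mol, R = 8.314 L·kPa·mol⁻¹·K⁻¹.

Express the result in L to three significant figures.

n(NH3) = 274 / 17.03 = 16.09 mol
n(O2) = PV/RT = (34.5 × 8460) / (8.314 × 773) = 45.42 mol
For 16.09 mol NH3, stoichiometry requires (5/4) × 16.09 = 20.11 mol O2; 45.42 mol is available, so NH3 is limiting.
n(NO) = (4/4) × 16.09 = 16.09 mol
V(NO) = nRT/P = 16.09 × 8.314 × 564.15 / 902 = 83.67 L

83.7 L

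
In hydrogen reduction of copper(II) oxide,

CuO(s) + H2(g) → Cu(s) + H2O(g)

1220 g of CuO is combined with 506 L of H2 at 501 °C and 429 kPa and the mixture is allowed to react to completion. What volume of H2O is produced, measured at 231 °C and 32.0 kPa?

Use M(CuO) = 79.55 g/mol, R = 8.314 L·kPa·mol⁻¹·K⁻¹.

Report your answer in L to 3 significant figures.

2010 L

n(CuO) = 1220 / 79.55 = 15.34 mol
n(H2) = PV/RT = (429 × 506) / (8.314 × 774.15) = 33.73 mol
For 15.34 mol CuO, stoichiometry requires (1/1) × 15.34 = 15.34 mol H2; 33.73 mol is available, so CuO is limiting.
n(H2O) = (1/1) × 15.34 = 15.34 mol
V(H2O) = nRT/P = 15.34 × 8.314 × 504.15 / 32.0 = 2009 L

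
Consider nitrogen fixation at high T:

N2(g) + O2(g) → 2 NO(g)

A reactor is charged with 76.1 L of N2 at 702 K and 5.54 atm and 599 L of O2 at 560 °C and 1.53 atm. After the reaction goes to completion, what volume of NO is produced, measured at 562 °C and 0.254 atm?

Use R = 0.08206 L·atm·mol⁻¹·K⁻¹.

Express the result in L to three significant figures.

3950 L

n(N2) = PV/RT = (5.54 × 76.1) / (0.08206 × 702) = 7.319 mol
n(O2) = PV/RT = (1.53 × 599) / (0.08206 × 833.15) = 13.40 mol
For 7.319 mol N2, stoichiometry requires (1/1) × 7.319 = 7.319 mol O2; 13.40 mol is available, so N2 is limiting.
n(NO) = (2/1) × 7.319 = 14.64 mol
V(NO) = nRT/P = 14.64 × 0.08206 × 835.15 / 0.254 = 3950 L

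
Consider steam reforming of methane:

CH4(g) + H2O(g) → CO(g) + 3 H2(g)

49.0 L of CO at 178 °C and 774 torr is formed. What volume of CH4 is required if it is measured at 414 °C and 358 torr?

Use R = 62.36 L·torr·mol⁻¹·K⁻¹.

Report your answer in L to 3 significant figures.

161 L

n(CO) = PV/RT = (774 × 49.0) / (62.36 × 451.15) = 1.348 mol
n(CH4) = (1/1) × 1.348 = 1.348 mol
V = nRT/P = 1.348 × 62.36 × 687.15 / 358 = 161.3 L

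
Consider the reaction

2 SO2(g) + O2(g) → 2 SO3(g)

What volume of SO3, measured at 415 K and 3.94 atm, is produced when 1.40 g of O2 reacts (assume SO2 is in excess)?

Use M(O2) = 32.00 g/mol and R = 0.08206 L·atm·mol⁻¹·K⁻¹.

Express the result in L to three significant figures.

0.756 L

n(O2) = 1.400 / 32.00 = 0.04375 mol
n(SO3) = (2/1) × 0.04375 = 0.08750 mol
V = nRT/P = 0.08750 × 0.08206 × 415 / 3.94 = 0.7563 L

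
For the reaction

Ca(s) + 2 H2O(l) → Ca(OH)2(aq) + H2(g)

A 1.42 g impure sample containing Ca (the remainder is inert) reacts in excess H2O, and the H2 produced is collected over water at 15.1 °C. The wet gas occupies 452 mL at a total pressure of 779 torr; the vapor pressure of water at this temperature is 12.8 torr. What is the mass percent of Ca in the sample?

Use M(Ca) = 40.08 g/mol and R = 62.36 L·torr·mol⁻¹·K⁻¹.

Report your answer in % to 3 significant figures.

54.4 %

P(H2) = 779 − 12.8 = 766.2 torr
n(H2) = PV/RT = (766.2 × 0.4520) / (62.36 × 288.25) = 0.01927 mol
n(Ca) = (1/1) × 0.01927 = 0.01927 mol
m(Ca) = 0.01927 × 40.08 = 0.7723 g
%Ca = 0.7723 / 1.42 × 100 = 54.39%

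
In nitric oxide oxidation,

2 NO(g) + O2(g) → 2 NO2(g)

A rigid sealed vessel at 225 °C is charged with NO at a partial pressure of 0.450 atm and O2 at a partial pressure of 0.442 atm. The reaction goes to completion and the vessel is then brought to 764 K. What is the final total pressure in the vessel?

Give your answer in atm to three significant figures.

1.02 atm

Because the vessel is rigid and T is held at 225 °C, work the stoichiometry in partial pressures (P_i = n_iRT/V).
P(O2) required for 0.450 atm of NO = (1/2) × 0.450 = 0.2250 atm; available 0.442 atm, so NO is limiting.
P(O2) remaining = 0.442 − (1/2) × 0.450 = 0.2170 atm
P(gaseous products) = (2)/2 × 0.450 = 0.4500 atm
P_total at 225 °C = 0.2170 + 0.4500 = 0.6670 atm
Scaling to 764 K: P = 0.6670 × 764/498.15 = 1.023 atm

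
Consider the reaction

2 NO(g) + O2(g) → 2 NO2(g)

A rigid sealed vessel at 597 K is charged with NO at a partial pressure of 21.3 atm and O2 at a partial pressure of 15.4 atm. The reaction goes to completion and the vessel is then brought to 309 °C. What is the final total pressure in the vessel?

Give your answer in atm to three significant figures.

Because the vessel is rigid and T is held at 597 K, work the stoichiometry in partial pressures (P_i = n_iRT/V).
P(O2) required for 21.3 atm of NO = (1/2) × 21.3 = 10.65 atm; available 15.4 atm, so NO is limiting.
P(O2) remaining = 15.4 − (1/2) × 21.3 = 4.750 atm
P(gaseous products) = (2)/2 × 21.3 = 21.30 atm
P_total at 597 K = 4.750 + 21.30 = 26.05 atm
Scaling to 309 °C: P = 26.05 × 582.15/597 = 25.40 atm

25.4 atm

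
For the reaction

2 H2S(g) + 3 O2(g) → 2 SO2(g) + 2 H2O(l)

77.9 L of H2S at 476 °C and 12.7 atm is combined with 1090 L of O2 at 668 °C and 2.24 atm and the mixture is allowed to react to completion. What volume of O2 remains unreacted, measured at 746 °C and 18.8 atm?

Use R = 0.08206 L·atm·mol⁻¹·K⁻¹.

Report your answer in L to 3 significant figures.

n(H2S) = PV/RT = (12.7 × 77.9) / (0.08206 × 749.15) = 16.09 mol
n(O2) = PV/RT = (2.24 × 1090) / (0.08206 × 941.15) = 31.61 mol
For 16.09 mol H2S, stoichiometry requires (3/2) × 16.09 = 24.13 mol O2; 31.61 mol is available, so H2S is limiting.
n(O2) consumed = (3/2) × 16.09 = 24.13 mol; remaining = 31.61 − 24.13 = 7.480 mol
V(O2) = nRT/P = 7.480 × 0.08206 × 1019.15 / 18.8 = 33.27 L

33.3 L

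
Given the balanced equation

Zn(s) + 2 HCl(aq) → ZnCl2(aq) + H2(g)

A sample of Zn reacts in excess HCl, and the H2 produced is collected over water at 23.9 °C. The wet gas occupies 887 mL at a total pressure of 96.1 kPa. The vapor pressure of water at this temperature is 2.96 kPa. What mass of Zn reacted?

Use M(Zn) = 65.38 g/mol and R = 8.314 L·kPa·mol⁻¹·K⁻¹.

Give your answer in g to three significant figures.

2.19 g

P(H2) = 96.1 − 2.96 = 93.14 kPa
n(H2) = PV/RT = (93.14 × 0.8870) / (8.314 × 297.05) = 0.03345 mol
n(Zn) = (1/1) × 0.03345 = 0.03345 mol
m(Zn) = 0.03345 × 65.38 = 2.187 g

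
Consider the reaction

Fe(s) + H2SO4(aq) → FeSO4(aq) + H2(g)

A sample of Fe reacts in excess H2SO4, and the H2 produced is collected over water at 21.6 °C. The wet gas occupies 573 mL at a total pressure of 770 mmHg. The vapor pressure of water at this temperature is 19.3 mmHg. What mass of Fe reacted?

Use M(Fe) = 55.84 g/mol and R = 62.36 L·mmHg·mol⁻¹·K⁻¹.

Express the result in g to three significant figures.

P(H2) = 770 − 19.3 = 750.7 mmHg
n(H2) = PV/RT = (750.7 × 0.5730) / (62.36 × 294.75) = 0.02340 mol
n(Fe) = (1/1) × 0.02340 = 0.02340 mol
m(Fe) = 0.02340 × 55.84 = 1.307 g

1.31 g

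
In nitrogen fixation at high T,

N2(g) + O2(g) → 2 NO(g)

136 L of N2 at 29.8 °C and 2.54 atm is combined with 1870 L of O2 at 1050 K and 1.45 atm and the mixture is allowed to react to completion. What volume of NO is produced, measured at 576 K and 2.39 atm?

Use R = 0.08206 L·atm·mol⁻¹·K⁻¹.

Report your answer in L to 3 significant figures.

n(N2) = PV/RT = (2.54 × 136) / (0.08206 × 302.95) = 13.90 mol
n(O2) = PV/RT = (1.45 × 1870) / (0.08206 × 1050) = 31.47 mol
For 13.90 mol N2, stoichiometry requires (1/1) × 13.90 = 13.90 mol O2; 31.47 mol is available, so N2 is limiting.
n(NO) = (2/1) × 13.90 = 27.80 mol
V(NO) = nRT/P = 27.80 × 0.08206 × 576 / 2.39 = 549.8 L

550 L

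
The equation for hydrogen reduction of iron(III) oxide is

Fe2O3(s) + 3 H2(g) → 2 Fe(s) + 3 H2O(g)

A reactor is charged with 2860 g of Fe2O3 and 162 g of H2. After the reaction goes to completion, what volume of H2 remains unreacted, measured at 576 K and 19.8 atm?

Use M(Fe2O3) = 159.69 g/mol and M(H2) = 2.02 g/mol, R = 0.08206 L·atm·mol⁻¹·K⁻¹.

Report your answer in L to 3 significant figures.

63.2 L

n(Fe2O3) = 2860 / 159.69 = 17.91 mol
n(H2) = 162 / 2.02 = 80.20 mol
For 17.91 mol Fe2O3, stoichiometry requires (3/1) × 17.91 = 53.73 mol H2; 80.20 mol is available, so Fe2O3 is limiting.
n(H2) consumed = (3/1) × 17.91 = 53.73 mol; remaining = 80.20 − 53.73 = 26.47 mol
V(H2) = nRT/P = 26.47 × 0.08206 × 576 / 19.8 = 63.19 L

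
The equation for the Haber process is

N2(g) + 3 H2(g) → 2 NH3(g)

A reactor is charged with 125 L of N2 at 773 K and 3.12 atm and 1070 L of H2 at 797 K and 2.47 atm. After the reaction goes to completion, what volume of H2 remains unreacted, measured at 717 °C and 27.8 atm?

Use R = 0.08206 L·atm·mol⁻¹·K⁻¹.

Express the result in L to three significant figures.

64.2 L

n(N2) = PV/RT = (3.12 × 125) / (0.08206 × 773) = 6.148 mol
n(H2) = PV/RT = (2.47 × 1070) / (0.08206 × 797) = 40.41 mol
For 6.148 mol N2, stoichiometry requires (3/1) × 6.148 = 18.44 mol H2; 40.41 mol is available, so N2 is limiting.
n(H2) consumed = (3/1) × 6.148 = 18.44 mol; remaining = 40.41 − 18.44 = 21.97 mol
V(H2) = nRT/P = 21.97 × 0.08206 × 990.15 / 27.8 = 64.21 L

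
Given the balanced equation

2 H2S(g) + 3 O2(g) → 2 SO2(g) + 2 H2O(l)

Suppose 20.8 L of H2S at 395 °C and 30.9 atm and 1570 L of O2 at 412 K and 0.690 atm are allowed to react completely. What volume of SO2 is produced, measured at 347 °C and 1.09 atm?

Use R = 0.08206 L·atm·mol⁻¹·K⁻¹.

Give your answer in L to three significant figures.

n(H2S) = PV/RT = (30.9 × 20.8) / (0.08206 × 668.15) = 11.72 mol
n(O2) = PV/RT = (0.690 × 1570) / (0.08206 × 412) = 32.04 mol
For 11.72 mol H2S, stoichiometry requires (3/2) × 11.72 = 17.58 mol O2; 32.04 mol is available, so H2S is limiting.
n(SO2) = (2/2) × 11.72 = 11.72 mol
V(SO2) = nRT/P = 11.72 × 0.08206 × 620.15 / 1.09 = 547.2 L

547 L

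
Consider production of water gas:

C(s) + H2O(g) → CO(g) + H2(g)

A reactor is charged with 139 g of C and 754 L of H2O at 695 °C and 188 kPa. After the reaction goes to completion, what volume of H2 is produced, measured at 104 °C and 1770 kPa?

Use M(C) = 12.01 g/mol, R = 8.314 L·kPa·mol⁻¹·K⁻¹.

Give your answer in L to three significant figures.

20.5 L

n(C) = 139 / 12.01 = 11.57 mol
n(H2O) = PV/RT = (188 × 754) / (8.314 × 968.15) = 17.61 mol
For 11.57 mol C, stoichiometry requires (1/1) × 11.57 = 11.57 mol H2O; 17.61 mol is available, so C is limiting.
n(H2) = (1/1) × 11.57 = 11.57 mol
V(H2) = nRT/P = 11.57 × 8.314 × 377.15 / 1770 = 20.50 L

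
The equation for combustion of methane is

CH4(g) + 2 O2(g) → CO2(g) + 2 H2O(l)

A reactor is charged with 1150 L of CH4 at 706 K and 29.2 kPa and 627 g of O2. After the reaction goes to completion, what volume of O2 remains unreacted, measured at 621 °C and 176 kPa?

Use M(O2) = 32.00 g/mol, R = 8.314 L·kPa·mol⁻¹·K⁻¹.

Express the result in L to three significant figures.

n(CH4) = PV/RT = (29.2 × 1150) / (8.314 × 706) = 5.721 mol
n(O2) = 627 / 32.00 = 19.59 mol
For 5.721 mol CH4, stoichiometry requires (2/1) × 5.721 = 11.44 mol O2; 19.59 mol is available, so CH4 is limiting.
n(O2) consumed = (2/1) × 5.721 = 11.44 mol; remaining = 19.59 − 11.44 = 8.150 mol
V(O2) = nRT/P = 8.150 × 8.314 × 894.15 / 176 = 344.2 L

344 L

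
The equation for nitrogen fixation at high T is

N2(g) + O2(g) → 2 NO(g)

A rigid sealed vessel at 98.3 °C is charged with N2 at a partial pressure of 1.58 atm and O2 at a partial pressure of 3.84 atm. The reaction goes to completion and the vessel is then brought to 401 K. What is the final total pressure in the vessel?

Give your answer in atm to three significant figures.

At constant V, partial pressures at 98.3 °C are proportional to moles, so apply stoichiometry directly to pressures.
P(O2) required for 1.58 atm of N2 = (1/1) × 1.58 = 1.580 atm; available 3.84 atm, so N2 is limiting.
P(O2) remaining = 3.84 − (1/1) × 1.58 = 2.260 atm
P(gaseous products) = (2)/1 × 1.58 = 3.160 atm
P_total at 98.3 °C = 2.260 + 3.160 = 5.420 atm
Scaling to 401 K: P = 5.420 × 401/371.45 = 5.851 atm

5.85 atm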